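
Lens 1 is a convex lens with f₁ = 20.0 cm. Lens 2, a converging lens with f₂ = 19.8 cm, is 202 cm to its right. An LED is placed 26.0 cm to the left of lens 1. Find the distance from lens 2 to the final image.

Lens 1: 1/d_i1 = 1/f₁ − 1/d_o1 = 1/(20.0) − 1/(26.0) = 0.01154, so d_i1 = 86.67 cm.
The intermediate image is 86.67 cm to the right of lens 1, which is 202 − (86.67) = 115.3 cm to the left of lens 2, so d_o2 = +115.3 cm.
Lens 2: 1/d_i2 = 1/f₂ − 1/d_o2 = 1/(19.8) − 1/(115.3) = 0.04183, so d_i2 = 23.9 cm.
The final image is real, 23.9 cm to the right of lens 2 (overall magnification ≈ 0.69).

23.9 cm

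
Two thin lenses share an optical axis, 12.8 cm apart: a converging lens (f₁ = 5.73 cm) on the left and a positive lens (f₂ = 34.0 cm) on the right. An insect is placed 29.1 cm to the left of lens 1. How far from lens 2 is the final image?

6.80 cm

Lens 1: 1/d_i1 = 1/f₁ − 1/d_o1 = 1/(5.73) − 1/(29.1) = 0.1402, so d_i1 = 7.135 cm.
The intermediate image is 7.135 cm to the right of lens 1, which is 12.8 − (7.135) = 5.665 cm to the left of lens 2, so d_o2 = +5.665 cm.
Lens 2: 1/d_i2 = 1/f₂ − 1/d_o2 = 1/(34.0) − 1/(5.665) = -0.1471, so d_i2 = -6.80 cm.
The final image is virtual, 6.80 cm to the left of lens 2 (overall magnification ≈ -0.29).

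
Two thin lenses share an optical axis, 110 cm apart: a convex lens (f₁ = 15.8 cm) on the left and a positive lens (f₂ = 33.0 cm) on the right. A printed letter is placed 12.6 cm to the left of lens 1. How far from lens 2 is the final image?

40.8 cm

Lens 1: 1/d_i1 = 1/f₁ − 1/d_o1 = 1/(15.8) − 1/(12.6) = -0.01607, so d_i1 = -62.21 cm.
The intermediate image is 62.21 cm to the left of lens 1 (virtual), which is 110 − (-62.21) = 172.2 cm to the left of lens 2, so d_o2 = +172.2 cm.
Lens 2: 1/d_i2 = 1/f₂ − 1/d_o2 = 1/(33.0) − 1/(172.2) = 0.02450, so d_i2 = 40.8 cm.
The final image is real, 40.8 cm to the right of lens 2 (overall magnification ≈ -1.2).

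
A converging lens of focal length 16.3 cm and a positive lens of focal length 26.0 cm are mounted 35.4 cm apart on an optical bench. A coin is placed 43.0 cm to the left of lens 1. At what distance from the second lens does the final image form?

14.1 cm

Lens 1: 1/d_i1 = 1/f₁ − 1/d_o1 = 1/(16.3) − 1/(43.0) = 0.03809, so d_i1 = 26.25 cm.
The intermediate image is 26.25 cm to the right of lens 1, which is 35.4 − (26.25) = 9.150 cm to the left of lens 2, so d_o2 = +9.150 cm.
Lens 2: 1/d_i2 = 1/f₂ − 1/d_o2 = 1/(26.0) − 1/(9.150) = -0.07083, so d_i2 = -14.1 cm.
The final image is virtual, 14.1 cm to the left of lens 2 (overall magnification ≈ -0.94).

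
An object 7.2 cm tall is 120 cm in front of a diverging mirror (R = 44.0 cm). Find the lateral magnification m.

f = R/2 = 44.0/2 = 22.00 cm; for a diverging mirror, f = -22.00 cm.
1/d_i = 1/f − 1/d_o = 1/(-22.00) − 1/(120) = -0.05379, so d_i = -18.59 cm.
m = −d_i/d_o = −(-18.59)/(120) = +0.155.
The image is virtual, upright and reduced, behind the mirror.

m = +0.155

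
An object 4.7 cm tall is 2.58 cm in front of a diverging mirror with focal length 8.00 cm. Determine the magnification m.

For a diverging mirror, f = -8.00 cm.
1/d_i = 1/f − 1/d_o = 1/(-8.000) − 1/(2.58) = -0.5126, so d_i = -1.951 cm.
m = −d_i/d_o = −(-1.951)/(2.58) = +0.756.
The image is virtual, upright and reduced, behind the mirror.

m = +0.756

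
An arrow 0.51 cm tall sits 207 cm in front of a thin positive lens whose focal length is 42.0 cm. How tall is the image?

0.130 cm

1/d_i = 1/f − 1/d_o = 1/(42.00) − 1/(207) = 0.01898, so d_i = 52.69 cm.
m = −d_i/d_o = -0.2545.
|h_i| = |m|·h_o = 0.2545 × 0.51 = 0.130 cm. The image is real, inverted and reduced, on the far side of the lens.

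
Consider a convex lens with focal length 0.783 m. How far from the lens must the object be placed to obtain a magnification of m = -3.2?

m = −d_i/d_o ⇒ d_i = −m·d_o.
1/f = 1/d_o + 1/d_i = 1/d_o − 1/(m·d_o) = (1 − 1/m)/d_o, so d_o = f(1 − 1/m) = (0.7830)(1 − 1/(-3.2)) = 1.03 m.

1.03 m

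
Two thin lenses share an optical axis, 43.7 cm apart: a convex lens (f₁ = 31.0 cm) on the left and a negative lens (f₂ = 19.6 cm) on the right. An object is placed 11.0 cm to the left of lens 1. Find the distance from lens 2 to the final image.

14.8 cm

Lens 1: 1/d_i1 = 1/f₁ − 1/d_o1 = 1/(31.0) − 1/(11.0) = -0.05865, so d_i1 = -17.05 cm.
The intermediate image is 17.05 cm to the left of lens 1 (virtual), which is 43.7 − (-17.05) = 60.75 cm to the left of lens 2, so d_o2 = +60.75 cm.
Lens 2 is diverging, so f₂ = −19.6 cm.
Lens 2: 1/d_i2 = 1/f₂ − 1/d_o2 = 1/(-19.6) − 1/(60.75) = -0.06748, so d_i2 = -14.8 cm.
The final image is virtual, 14.8 cm to the left of lens 2 (overall magnification ≈ 0.38).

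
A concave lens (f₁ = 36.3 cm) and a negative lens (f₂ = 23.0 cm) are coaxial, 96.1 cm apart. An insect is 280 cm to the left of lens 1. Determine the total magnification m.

f₁ = −36.3 cm (diverging).
Lens 1: 1/d_i1 = 1/(-36.3) − 1/(280) = -0.03112, so d_i1 = -32.13 cm; m₁ = −d_i1/d_o1 = +0.1148.
d_o2 = 96.1 − (-32.13) = 128.2 cm.
f₂ = −23.0 cm (diverging).
Lens 2: 1/d_i2 = 1/(-23.0) − 1/(128.2) = -0.05128, so d_i2 = -19.50 cm; m₂ = −d_i2/d_o2 = +0.1521.
m = m₁·m₂ = (+0.1148)(+0.1521) = +0.0175.

m = +0.0175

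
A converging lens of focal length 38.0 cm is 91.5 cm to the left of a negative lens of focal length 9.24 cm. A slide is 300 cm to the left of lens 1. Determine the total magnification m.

Lens 1: 1/d_i1 = 1/(38.0) − 1/(300) = 0.02298, so d_i1 = 43.51 cm; m₁ = −d_i1/d_o1 = -0.1450.
d_o2 = 91.5 − (43.51) = 47.99 cm.
f₂ = −9.24 cm (diverging).
Lens 2: 1/d_i2 = 1/(-9.24) − 1/(47.99) = -0.1291, so d_i2 = -7.748 cm; m₂ = −d_i2/d_o2 = +0.1615.
m = m₁·m₂ = (-0.1450)(+0.1615) = -0.0234.

m = -0.0234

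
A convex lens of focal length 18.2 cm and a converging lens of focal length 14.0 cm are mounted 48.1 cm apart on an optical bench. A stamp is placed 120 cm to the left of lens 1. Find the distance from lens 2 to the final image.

29.5 cm

Lens 1: 1/d_i1 = 1/f₁ − 1/d_o1 = 1/(18.2) − 1/(120) = 0.04661, so d_i1 = 21.45 cm.
The intermediate image is 21.45 cm to the right of lens 1, which is 48.1 − (21.45) = 26.65 cm to the left of lens 2, so d_o2 = +26.65 cm.
Lens 2: 1/d_i2 = 1/f₂ − 1/d_o2 = 1/(14.0) − 1/(26.65) = 0.03391, so d_i2 = 29.5 cm.
The final image is real, 29.5 cm to the right of lens 2 (overall magnification ≈ 0.20).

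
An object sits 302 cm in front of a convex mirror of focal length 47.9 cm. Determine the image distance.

For a convex mirror, f = -47.9 cm.
Mirror equation: 1/d_i = 1/f − 1/d_o = 1/(-47.90) − 1/(302) = -0.02088 − 0.003311 = -0.02419, so d_i = -41.3 cm.
The image is virtual, upright and reduced, behind the mirror.

41.3 cm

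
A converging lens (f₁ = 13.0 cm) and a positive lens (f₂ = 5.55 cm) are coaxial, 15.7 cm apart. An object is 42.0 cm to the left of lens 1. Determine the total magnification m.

Lens 1: 1/d_i1 = 1/(13.0) − 1/(42.0) = 0.05311, so d_i1 = 18.83 cm; m₁ = −d_i1/d_o1 = -0.4483.
d_o2 = 15.7 − (18.83) = -3.130 cm (virtual object).
Lens 2: 1/d_i2 = 1/(5.55) − 1/(-3.130) = 0.4997, so d_i2 = 2.001 cm; m₂ = −d_i2/d_o2 = +0.6394.
m = m₁·m₂ = (-0.4483)(+0.6394) = -0.287.

m = -0.287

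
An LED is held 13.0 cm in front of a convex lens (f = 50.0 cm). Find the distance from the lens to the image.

17.6 cm

Lens equation: 1/v = 1/f − 1/u = 1/(50.00) − 1/(13.0) = 0.02000 − 0.07692 = -0.05692, so v = -17.6 cm.
The image is virtual, upright and enlarged, on the same side as the object.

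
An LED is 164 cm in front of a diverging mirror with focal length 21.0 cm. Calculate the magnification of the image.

For a diverging mirror, f = -21.0 cm.
1/d_i = 1/f − 1/d_o = 1/(-21.00) − 1/(164) = -0.05372, so d_i = -18.62 cm.
m = −d_i/d_o = −(-18.62)/(164) = +0.114.
The image is virtual, upright and reduced, behind the mirror.

m = +0.114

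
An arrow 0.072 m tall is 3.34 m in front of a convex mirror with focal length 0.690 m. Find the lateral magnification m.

m = +0.171

For a convex mirror, f = -0.690 m.
1/d_i = 1/f − 1/d_o = 1/(-0.6900) − 1/(3.34) = -1.749, so d_i = -0.5719 m.
m = −d_i/d_o = −(-0.5719)/(3.34) = +0.171.
The image is virtual, upright and reduced, behind the mirror.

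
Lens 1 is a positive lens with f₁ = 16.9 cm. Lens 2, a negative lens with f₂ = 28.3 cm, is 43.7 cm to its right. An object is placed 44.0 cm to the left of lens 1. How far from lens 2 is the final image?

10.3 cm

Lens 1: 1/d_i1 = 1/f₁ − 1/d_o1 = 1/(16.9) − 1/(44.0) = 0.03644, so d_i1 = 27.44 cm.
The intermediate image is 27.44 cm to the right of lens 1, which is 43.7 − (27.44) = 16.26 cm to the left of lens 2, so d_o2 = +16.26 cm.
Lens 2 is diverging, so f₂ = −28.3 cm.
Lens 2: 1/d_i2 = 1/f₂ − 1/d_o2 = 1/(-28.3) − 1/(16.26) = -0.09684, so d_i2 = -10.3 cm.
The final image is virtual, 10.3 cm to the left of lens 2 (overall magnification ≈ -0.40).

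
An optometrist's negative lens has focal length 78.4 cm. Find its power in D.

P = -1.28 D

For a negative lens, f = −78.4 cm.
f = -78.4 cm = -0.784 m.
P = 1/f = 1/(-0.784 m) = -1.28 D.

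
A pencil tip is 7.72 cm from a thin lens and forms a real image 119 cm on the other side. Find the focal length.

f = 7.25 cm (converging)

Real image ⇒ d_i = +119 cm.
1/f = 1/d_o + 1/d_i = 1/(7.72) + 1/(119) = 0.1379, so f = 7.25 cm.
Since f is positive, the thin lens is converging.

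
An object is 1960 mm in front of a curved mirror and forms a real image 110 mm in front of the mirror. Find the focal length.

f = 104 mm (concave)

Real image ⇒ d_i = +110 mm.
1/f = 1/d_o + 1/d_i = 1/(1960) + 1/(110) = 0.009601, so f = 104 mm.
Since f is positive, the curved mirror is concave.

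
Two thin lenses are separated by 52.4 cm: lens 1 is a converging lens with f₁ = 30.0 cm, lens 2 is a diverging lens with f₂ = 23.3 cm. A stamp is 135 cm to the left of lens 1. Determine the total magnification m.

m = -0.179

Lens 1: 1/d_i1 = 1/(30.0) − 1/(135) = 0.02593, so d_i1 = 38.57 cm; m₁ = −d_i1/d_o1 = -0.2857.
d_o2 = 52.4 − (38.57) = 13.83 cm.
f₂ = −23.3 cm (diverging).
Lens 2: 1/d_i2 = 1/(-23.3) − 1/(13.83) = -0.1152, so d_i2 = -8.679 cm; m₂ = −d_i2/d_o2 = +0.6275.
m = m₁·m₂ = (-0.2857)(+0.6275) = -0.179.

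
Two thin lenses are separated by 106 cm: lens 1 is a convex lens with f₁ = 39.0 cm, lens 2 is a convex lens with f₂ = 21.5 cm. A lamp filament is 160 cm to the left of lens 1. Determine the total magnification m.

m = +0.210

Lens 1: 1/d_i1 = 1/(39.0) − 1/(160) = 0.01939, so d_i1 = 51.57 cm; m₁ = −d_i1/d_o1 = -0.3223.
d_o2 = 106 − (51.57) = 54.43 cm.
Lens 2: 1/d_i2 = 1/(21.5) − 1/(54.43) = 0.02814, so d_i2 = 35.54 cm; m₂ = −d_i2/d_o2 = -0.6529.
m = m₁·m₂ = (-0.3223)(-0.6529) = +0.210.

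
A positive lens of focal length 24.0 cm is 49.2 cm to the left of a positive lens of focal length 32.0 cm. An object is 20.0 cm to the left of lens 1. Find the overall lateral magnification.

m = -1.40

Lens 1: 1/d_i1 = 1/(24.0) − 1/(20.0) = -0.008333, so d_i1 = -120.0 cm; m₁ = −d_i1/d_o1 = +6.000.
d_o2 = 49.2 − (-120.0) = 169.2 cm.
Lens 2: 1/d_i2 = 1/(32.0) − 1/(169.2) = 0.02534, so d_i2 = 39.46 cm; m₂ = −d_i2/d_o2 = -0.2332.
m = m₁·m₂ = (+6.000)(-0.2332) = -1.40.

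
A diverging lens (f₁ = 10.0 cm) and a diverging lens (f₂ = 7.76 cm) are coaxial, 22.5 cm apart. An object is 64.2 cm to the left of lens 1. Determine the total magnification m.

m = +0.0269

f₁ = −10.0 cm (diverging).
Lens 1: 1/d_i1 = 1/(-10.0) − 1/(64.2) = -0.1156, so d_i1 = -8.652 cm; m₁ = −d_i1/d_o1 = +0.1348.
d_o2 = 22.5 − (-8.652) = 31.15 cm.
f₂ = −7.76 cm (diverging).
Lens 2: 1/d_i2 = 1/(-7.76) − 1/(31.15) = -0.1610, so d_i2 = -6.212 cm; m₂ = −d_i2/d_o2 = +0.1994.
m = m₁·m₂ = (+0.1348)(+0.1994) = +0.0269.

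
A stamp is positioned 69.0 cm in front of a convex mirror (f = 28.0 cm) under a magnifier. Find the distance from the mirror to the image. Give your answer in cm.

For a convex mirror, f = -28.0 cm.
Mirror equation: 1/q = 1/f − 1/p = 1/(-28.00) − 1/(69.0) = -0.03571 − 0.01449 = -0.05021, so q = -19.9 cm.
The image is virtual, upright and reduced, behind the mirror.

19.9 cm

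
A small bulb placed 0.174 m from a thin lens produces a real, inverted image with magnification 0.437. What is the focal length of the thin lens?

m = −d_i/d_o ⇒ d_i = −m·d_o = −(-0.437)·(0.174) = 0.07604 m.
1/f = 1/d_o + 1/d_i = 1/(0.174) + 1/(0.07604) = 18.90, so f = 0.0529 m.
Since f is positive, the thin lens is converging.

f = 0.0529 m (converging)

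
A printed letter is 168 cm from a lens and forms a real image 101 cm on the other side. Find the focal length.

f = 63.1 cm (converging)

Real image ⇒ d_i = +101 cm.
1/f = 1/d_o + 1/d_i = 1/(168) + 1/(101) = 0.01585, so f = 63.1 cm.
Since f is positive, the lens is converging.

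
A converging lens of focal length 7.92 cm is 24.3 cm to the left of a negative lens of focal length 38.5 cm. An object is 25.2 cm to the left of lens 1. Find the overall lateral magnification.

Lens 1: 1/d_i1 = 1/(7.92) − 1/(25.2) = 0.08658, so d_i1 = 11.55 cm; m₁ = −d_i1/d_o1 = -0.4583.
d_o2 = 24.3 − (11.55) = 12.75 cm.
f₂ = −38.5 cm (diverging).
Lens 2: 1/d_i2 = 1/(-38.5) − 1/(12.75) = -0.1044, so d_i2 = -9.578 cm; m₂ = −d_i2/d_o2 = +0.7512.
m = m₁·m₂ = (-0.4583)(+0.7512) = -0.344.

m = -0.344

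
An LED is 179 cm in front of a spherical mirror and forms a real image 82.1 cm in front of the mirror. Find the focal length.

f = 56.3 cm (concave)

Real image ⇒ d_i = +82.1 cm.
1/f = 1/d_o + 1/d_i = 1/(179) + 1/(82.1) = 0.01777, so f = 56.3 cm.
Since f is positive, the spherical mirror is concave.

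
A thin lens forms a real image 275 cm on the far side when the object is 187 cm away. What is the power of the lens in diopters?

P = +0.898 D

d_i = +275 cm.
1/f = 1/d_o + 1/d_i = 1/(187) + 1/(275) = 0.008984 cm⁻¹.
f = 111.3 cm = 1.113 m, so P = 1/f = +0.898 D.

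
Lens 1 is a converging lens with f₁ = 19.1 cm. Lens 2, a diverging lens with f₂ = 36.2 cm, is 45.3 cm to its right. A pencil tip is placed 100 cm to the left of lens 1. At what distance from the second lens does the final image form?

13.6 cm

Lens 1: 1/d_i1 = 1/f₁ − 1/d_o1 = 1/(19.1) − 1/(100) = 0.04236, so d_i1 = 23.61 cm.
The intermediate image is 23.61 cm to the right of lens 1, which is 45.3 − (23.61) = 21.69 cm to the left of lens 2, so d_o2 = +21.69 cm.
Lens 2 is diverging, so f₂ = −36.2 cm.
Lens 2: 1/d_i2 = 1/f₂ − 1/d_o2 = 1/(-36.2) − 1/(21.69) = -0.07373, so d_i2 = -13.6 cm.
The final image is virtual, 13.6 cm to the left of lens 2 (overall magnification ≈ -0.15).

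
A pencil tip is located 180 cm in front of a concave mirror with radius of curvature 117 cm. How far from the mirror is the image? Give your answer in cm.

86.7 cm

f = R/2 = 117/2 = 58.50 cm.
Mirror equation: 1/q = 1/f − 1/p = 1/(58.50) − 1/(180) = 0.01709 − 0.005556 = 0.01154, so q = 86.7 cm.
The image is real, inverted and reduced, in front of the mirror.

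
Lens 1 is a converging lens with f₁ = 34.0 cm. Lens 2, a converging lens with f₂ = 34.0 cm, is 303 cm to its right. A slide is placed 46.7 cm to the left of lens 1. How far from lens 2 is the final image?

Lens 1: 1/d_i1 = 1/f₁ − 1/d_o1 = 1/(34.0) − 1/(46.7) = 0.007998, so d_i1 = 125.0 cm.
The intermediate image is 125.0 cm to the right of lens 1, which is 303 − (125.0) = 178.0 cm to the left of lens 2, so d_o2 = +178.0 cm.
Lens 2: 1/d_i2 = 1/f₂ − 1/d_o2 = 1/(34.0) − 1/(178.0) = 0.02379, so d_i2 = 42.0 cm.
The final image is real, 42.0 cm to the right of lens 2 (overall magnification ≈ 0.63).

42.0 cm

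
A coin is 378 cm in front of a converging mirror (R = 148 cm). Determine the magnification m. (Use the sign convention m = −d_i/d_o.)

f = R/2 = 148/2 = 74.00 cm.
1/d_i = 1/f − 1/d_o = 1/(74.00) − 1/(378) = 0.01087, so d_i = 92.01 cm.
m = −d_i/d_o = −(92.01)/(378) = -0.243.
The image is real, inverted and reduced, in front of the mirror.

m = -0.243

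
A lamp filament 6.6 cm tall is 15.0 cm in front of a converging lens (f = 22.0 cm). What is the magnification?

1/d_i = 1/f − 1/d_o = 1/(22.00) − 1/(15.0) = -0.02121, so d_i = -47.14 cm.
m = −d_i/d_o = −(-47.14)/(15.0) = +3.14.
The image is virtual, upright and enlarged, on the same side as the object.

m = +3.14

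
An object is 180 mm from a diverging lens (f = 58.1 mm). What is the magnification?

m = +0.244

For a diverging lens, f = -58.1 mm.
1/d_i = 1/f − 1/d_o = 1/(-58.10) − 1/(180) = -0.02277, so d_i = -43.92 mm.
m = −d_i/d_o = −(-43.92)/(180) = +0.244.
The image is virtual, upright and reduced, on the same side as the object.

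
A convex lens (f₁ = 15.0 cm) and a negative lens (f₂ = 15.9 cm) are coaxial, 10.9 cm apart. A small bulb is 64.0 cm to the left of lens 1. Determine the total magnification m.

m = -0.675

Lens 1: 1/d_i1 = 1/(15.0) − 1/(64.0) = 0.05104, so d_i1 = 19.59 cm; m₁ = −d_i1/d_o1 = -0.3061.
d_o2 = 10.9 − (19.59) = -8.690 cm (virtual object).
f₂ = −15.9 cm (diverging).
Lens 2: 1/d_i2 = 1/(-15.9) − 1/(-8.690) = 0.05218, so d_i2 = 19.16 cm; m₂ = −d_i2/d_o2 = +2.205.
m = m₁·m₂ = (-0.3061)(+2.205) = -0.675.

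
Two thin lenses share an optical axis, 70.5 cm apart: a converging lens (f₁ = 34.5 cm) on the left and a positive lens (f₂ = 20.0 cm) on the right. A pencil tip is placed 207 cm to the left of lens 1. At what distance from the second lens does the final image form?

64.0 cm

Lens 1: 1/d_i1 = 1/f₁ − 1/d_o1 = 1/(34.5) − 1/(207) = 0.02415, so d_i1 = 41.40 cm.
The intermediate image is 41.40 cm to the right of lens 1, which is 70.5 − (41.40) = 29.10 cm to the left of lens 2, so d_o2 = +29.10 cm.
Lens 2: 1/d_i2 = 1/f₂ − 1/d_o2 = 1/(20.0) − 1/(29.10) = 0.01564, so d_i2 = 64.0 cm.
The final image is real, 64.0 cm to the right of lens 2 (overall magnification ≈ 0.44).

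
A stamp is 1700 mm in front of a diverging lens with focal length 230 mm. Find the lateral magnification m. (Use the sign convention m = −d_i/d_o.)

For a diverging lens, f = -230 mm.
1/d_i = 1/f − 1/d_o = 1/(-230.0) − 1/(1700) = -0.004936, so d_i = -202.6 mm.
m = −d_i/d_o = −(-202.6)/(1700) = +0.119.
The image is virtual, upright and reduced, on the same side as the object.

m = +0.119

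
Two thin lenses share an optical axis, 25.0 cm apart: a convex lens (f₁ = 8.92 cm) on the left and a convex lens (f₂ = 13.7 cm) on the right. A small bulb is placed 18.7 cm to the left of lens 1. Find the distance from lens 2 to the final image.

18.9 cm

Lens 1: 1/d_i1 = 1/f₁ − 1/d_o1 = 1/(8.92) − 1/(18.7) = 0.05863, so d_i1 = 17.06 cm.
The intermediate image is 17.06 cm to the right of lens 1, which is 25.0 − (17.06) = 7.940 cm to the left of lens 2, so d_o2 = +7.940 cm.
Lens 2: 1/d_i2 = 1/f₂ − 1/d_o2 = 1/(13.7) − 1/(7.940) = -0.05295, so d_i2 = -18.9 cm.
The final image is virtual, 18.9 cm to the left of lens 2 (overall magnification ≈ -2.2).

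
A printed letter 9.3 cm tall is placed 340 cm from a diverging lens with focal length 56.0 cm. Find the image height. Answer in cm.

For a diverging lens, f = -56.0 cm.
1/d_i = 1/f − 1/d_o = 1/(-56.00) − 1/(340) = -0.02080, so d_i = -48.08 cm.
m = −d_i/d_o = +0.1414.
|h_i| = |m|·h_o = 0.1414 × 9.3 = 1.32 cm. The image is virtual, upright and reduced, on the same side as the object.

1.32 cm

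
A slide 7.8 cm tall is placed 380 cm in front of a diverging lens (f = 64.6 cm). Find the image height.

For a diverging lens, f = -64.6 cm.
1/d_i = 1/f − 1/d_o = 1/(-64.60) − 1/(380) = -0.01811, so d_i = -55.21 cm.
m = −d_i/d_o = +0.1453.
|h_i| = |m|·h_o = 0.1453 × 7.8 = 1.13 cm. The image is virtual, upright and reduced, on the same side as the object.

1.13 cm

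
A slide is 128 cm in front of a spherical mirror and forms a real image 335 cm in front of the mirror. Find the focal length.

Real image ⇒ d_i = +335 cm.
1/f = 1/d_o + 1/d_i = 1/(128) + 1/(335) = 0.01080, so f = 92.6 cm.
Since f is positive, the spherical mirror is concave.

f = 92.6 cm (concave)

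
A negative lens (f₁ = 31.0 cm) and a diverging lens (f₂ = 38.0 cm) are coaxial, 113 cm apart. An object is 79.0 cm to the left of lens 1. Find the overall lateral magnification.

f₁ = −31.0 cm (diverging).
Lens 1: 1/d_i1 = 1/(-31.0) − 1/(79.0) = -0.04492, so d_i1 = -22.26 cm; m₁ = −d_i1/d_o1 = +0.2818.
d_o2 = 113 − (-22.26) = 135.3 cm.
f₂ = −38.0 cm (diverging).
Lens 2: 1/d_i2 = 1/(-38.0) − 1/(135.3) = -0.03371, so d_i2 = -29.67 cm; m₂ = −d_i2/d_o2 = +0.2193.
m = m₁·m₂ = (+0.2818)(+0.2193) = +0.0618.

m = +0.0618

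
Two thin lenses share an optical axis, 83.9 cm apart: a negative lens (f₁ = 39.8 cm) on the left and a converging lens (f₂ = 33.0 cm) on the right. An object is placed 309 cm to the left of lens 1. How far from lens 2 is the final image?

Lens 1 is diverging, so f₁ = −39.8 cm.
Lens 1: 1/d_i1 = 1/f₁ − 1/d_o1 = 1/(-39.8) − 1/(309) = -0.02836, so d_i1 = -35.26 cm.
The intermediate image is 35.26 cm to the left of lens 1 (virtual), which is 83.9 − (-35.26) = 119.2 cm to the left of lens 2, so d_o2 = +119.2 cm.
Lens 2: 1/d_i2 = 1/f₂ − 1/d_o2 = 1/(33.0) − 1/(119.2) = 0.02191, so d_i2 = 45.6 cm.
The final image is real, 45.6 cm to the right of lens 2 (overall magnification ≈ -0.044).

45.6 cm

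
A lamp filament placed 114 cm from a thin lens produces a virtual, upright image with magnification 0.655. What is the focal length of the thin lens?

m = −d_i/d_o ⇒ d_i = −m·d_o = −(+0.655)·(114) = -74.67 cm.
1/f = 1/d_o + 1/d_i = 1/(114) + 1/(-74.67) = -0.004620, so f = -216 cm.
Since f is negative, the thin lens is diverging.

f = -216 cm (diverging)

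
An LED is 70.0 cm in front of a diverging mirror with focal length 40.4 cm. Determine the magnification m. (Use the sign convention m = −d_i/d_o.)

For a diverging mirror, f = -40.4 cm.
1/d_i = 1/f − 1/d_o = 1/(-40.40) − 1/(70.0) = -0.03904, so d_i = -25.62 cm.
m = −d_i/d_o = −(-25.62)/(70.0) = +0.366.
The image is virtual, upright and reduced, behind the mirror.

m = +0.366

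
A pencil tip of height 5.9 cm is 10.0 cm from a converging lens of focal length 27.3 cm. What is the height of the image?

9.31 cm

1/d_i = 1/f − 1/d_o = 1/(27.30) − 1/(10.0) = -0.06337, so d_i = -15.78 cm.
m = −d_i/d_o = +1.578.
|h_i| = |m|·h_o = 1.578 × 5.9 = 9.31 cm. The image is virtual, upright and enlarged, on the same side as the object.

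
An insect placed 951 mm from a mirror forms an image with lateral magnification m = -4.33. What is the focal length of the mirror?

f = 773 mm (concave)

m = −d_i/d_o ⇒ d_i = −m·d_o = −(-4.33)·(951) = 4118 mm.
1/f = 1/d_o + 1/d_i = 1/(951) + 1/(4118) = 0.001294, so f = 773 mm.
Since f is positive, the mirror is concave.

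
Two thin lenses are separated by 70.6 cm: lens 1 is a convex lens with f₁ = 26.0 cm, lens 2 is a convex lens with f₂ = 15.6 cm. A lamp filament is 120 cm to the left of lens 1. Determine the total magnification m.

Lens 1: 1/d_i1 = 1/(26.0) − 1/(120) = 0.03013, so d_i1 = 33.19 cm; m₁ = −d_i1/d_o1 = -0.2766.
d_o2 = 70.6 − (33.19) = 37.41 cm.
Lens 2: 1/d_i2 = 1/(15.6) − 1/(37.41) = 0.03737, so d_i2 = 26.76 cm; m₂ = −d_i2/d_o2 = -0.7153.
m = m₁·m₂ = (-0.2766)(-0.7153) = +0.198.

m = +0.198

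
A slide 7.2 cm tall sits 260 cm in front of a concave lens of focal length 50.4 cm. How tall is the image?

For a concave lens, f = -50.4 cm.
1/d_i = 1/f − 1/d_o = 1/(-50.40) − 1/(260) = -0.02369, so d_i = -42.22 cm.
m = −d_i/d_o = +0.1624.
|h_i| = |m|·h_o = 0.1624 × 7.2 = 1.17 cm. The image is virtual, upright and reduced, on the same side as the object.

1.17 cm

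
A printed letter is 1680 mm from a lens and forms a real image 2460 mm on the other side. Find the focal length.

Real image ⇒ d_i = +2460 mm.
1/f = 1/d_o + 1/d_i = 1/(1680) + 1/(2460) = 0.001002, so f = 998 mm.
Since f is positive, the lens is converging.

f = 998 mm (converging)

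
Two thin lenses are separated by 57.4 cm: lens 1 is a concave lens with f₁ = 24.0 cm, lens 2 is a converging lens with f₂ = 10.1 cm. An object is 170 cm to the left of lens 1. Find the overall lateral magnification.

m = -0.0183

f₁ = −24.0 cm (diverging).
Lens 1: 1/d_i1 = 1/(-24.0) − 1/(170) = -0.04755, so d_i1 = -21.03 cm; m₁ = −d_i1/d_o1 = +0.1237.
d_o2 = 57.4 − (-21.03) = 78.43 cm.
Lens 2: 1/d_i2 = 1/(10.1) − 1/(78.43) = 0.08626, so d_i2 = 11.59 cm; m₂ = −d_i2/d_o2 = -0.1478.
m = m₁·m₂ = (+0.1237)(-0.1478) = -0.0183.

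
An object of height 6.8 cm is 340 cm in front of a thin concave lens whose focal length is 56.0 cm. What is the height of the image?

0.962 cm

For a concave lens, f = -56.0 cm.
1/d_i = 1/f − 1/d_o = 1/(-56.00) − 1/(340) = -0.02080, so d_i = -48.08 cm.
m = −d_i/d_o = +0.1414.
|h_i| = |m|·h_o = 0.1414 × 6.8 = 0.962 cm. The image is virtual, upright and reduced, on the same side as the object.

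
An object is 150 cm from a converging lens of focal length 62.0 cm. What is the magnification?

m = -0.705

1/d_i = 1/f − 1/d_o = 1/(62.00) − 1/(150) = 0.009462, so d_i = 105.7 cm.
m = −d_i/d_o = −(105.7)/(150) = -0.705.
The image is real, inverted and reduced, on the far side of the lens.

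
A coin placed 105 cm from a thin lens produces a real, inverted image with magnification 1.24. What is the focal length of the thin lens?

f = 58.1 cm (converging)

m = −d_i/d_o ⇒ d_i = −m·d_o = −(-1.24)·(105) = 130.2 cm.
1/f = 1/d_o + 1/d_i = 1/(105) + 1/(130.2) = 0.01720, so f = 58.1 cm.
Since f is positive, the thin lens is converging.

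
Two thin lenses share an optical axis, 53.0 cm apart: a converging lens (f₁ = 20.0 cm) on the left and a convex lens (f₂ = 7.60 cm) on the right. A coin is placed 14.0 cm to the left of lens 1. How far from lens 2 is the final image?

Lens 1: 1/d_i1 = 1/f₁ − 1/d_o1 = 1/(20.0) − 1/(14.0) = -0.02143, so d_i1 = -46.67 cm.
The intermediate image is 46.67 cm to the left of lens 1 (virtual), which is 53.0 − (-46.67) = 99.67 cm to the left of lens 2, so d_o2 = +99.67 cm.
Lens 2: 1/d_i2 = 1/f₂ − 1/d_o2 = 1/(7.60) − 1/(99.67) = 0.1215, so d_i2 = 8.23 cm.
The final image is real, 8.23 cm to the right of lens 2 (overall magnification ≈ -0.28).

8.23 cm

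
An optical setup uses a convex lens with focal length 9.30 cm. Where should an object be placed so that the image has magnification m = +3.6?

6.72 cm

m = −d_i/d_o ⇒ d_i = −m·d_o.
1/f = 1/d_o + 1/d_i = 1/d_o − 1/(m·d_o) = (1 − 1/m)/d_o, so d_o = f(1 − 1/m) = (9.300)(1 − 1/(+3.6)) = 6.72 cm.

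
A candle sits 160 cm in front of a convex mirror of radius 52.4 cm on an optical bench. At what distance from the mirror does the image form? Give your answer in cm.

22.5 cm

f = R/2 = 52.4/2 = 26.20 cm; for a convex mirror, f = -26.20 cm.
Mirror equation: 1/d_i = 1/f − 1/d_o = 1/(-26.20) − 1/(160) = -0.03817 − 0.006250 = -0.04442, so d_i = -22.5 cm.
The image is virtual, upright and reduced, behind the mirror.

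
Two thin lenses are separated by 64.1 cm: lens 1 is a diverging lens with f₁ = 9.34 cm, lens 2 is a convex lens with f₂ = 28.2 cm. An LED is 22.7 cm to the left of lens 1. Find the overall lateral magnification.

f₁ = −9.34 cm (diverging).
Lens 1: 1/d_i1 = 1/(-9.34) − 1/(22.7) = -0.1511, so d_i1 = -6.617 cm; m₁ = −d_i1/d_o1 = +0.2915.
d_o2 = 64.1 − (-6.617) = 70.72 cm.
Lens 2: 1/d_i2 = 1/(28.2) − 1/(70.72) = 0.02132, so d_i2 = 46.90 cm; m₂ = −d_i2/d_o2 = -0.6632.
m = m₁·m₂ = (+0.2915)(-0.6632) = -0.193.

m = -0.193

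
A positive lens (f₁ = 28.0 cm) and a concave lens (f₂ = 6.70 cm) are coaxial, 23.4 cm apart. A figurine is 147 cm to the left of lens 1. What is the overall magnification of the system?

Lens 1: 1/d_i1 = 1/(28.0) − 1/(147) = 0.02891, so d_i1 = 34.59 cm; m₁ = −d_i1/d_o1 = -0.2353.
d_o2 = 23.4 − (34.59) = -11.19 cm (virtual object).
f₂ = −6.70 cm (diverging).
Lens 2: 1/d_i2 = 1/(-6.70) − 1/(-11.19) = -0.05989, so d_i2 = -16.70 cm; m₂ = −d_i2/d_o2 = -1.492.
m = m₁·m₂ = (-0.2353)(-1.492) = +0.351.

m = +0.351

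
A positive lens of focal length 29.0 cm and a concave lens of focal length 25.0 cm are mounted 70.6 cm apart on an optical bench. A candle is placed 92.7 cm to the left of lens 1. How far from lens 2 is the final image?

Lens 1: 1/d_i1 = 1/f₁ − 1/d_o1 = 1/(29.0) − 1/(92.7) = 0.02370, so d_i1 = 42.20 cm.
The intermediate image is 42.20 cm to the right of lens 1, which is 70.6 − (42.20) = 28.40 cm to the left of lens 2, so d_o2 = +28.40 cm.
Lens 2 is diverging, so f₂ = −25.0 cm.
Lens 2: 1/d_i2 = 1/f₂ − 1/d_o2 = 1/(-25.0) − 1/(28.40) = -0.07521, so d_i2 = -13.3 cm.
The final image is virtual, 13.3 cm to the left of lens 2 (overall magnification ≈ -0.21).

13.3 cm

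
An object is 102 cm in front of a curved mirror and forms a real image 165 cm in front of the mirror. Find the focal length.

f = 63.0 cm (concave)

Real image ⇒ d_i = +165 cm.
1/f = 1/d_o + 1/d_i = 1/(102) + 1/(165) = 0.01586, so f = 63.0 cm.
Since f is positive, the curved mirror is concave.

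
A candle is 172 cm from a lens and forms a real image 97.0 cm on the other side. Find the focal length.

Real image ⇒ d_i = +97.0 cm.
1/f = 1/d_o + 1/d_i = 1/(172) + 1/(97.0) = 0.01612, so f = 62.0 cm.
Since f is positive, the lens is converging.

f = 62.0 cm (converging)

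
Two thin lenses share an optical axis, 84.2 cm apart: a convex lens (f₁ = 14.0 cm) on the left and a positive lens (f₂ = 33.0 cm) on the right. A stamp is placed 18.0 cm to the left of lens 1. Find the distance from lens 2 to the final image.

59.3 cm

Lens 1: 1/d_i1 = 1/f₁ − 1/d_o1 = 1/(14.0) − 1/(18.0) = 0.01587, so d_i1 = 63.00 cm.
The intermediate image is 63.00 cm to the right of lens 1, which is 84.2 − (63.00) = 21.20 cm to the left of lens 2, so d_o2 = +21.20 cm.
Lens 2: 1/d_i2 = 1/f₂ − 1/d_o2 = 1/(33.0) − 1/(21.20) = -0.01687, so d_i2 = -59.3 cm.
The final image is virtual, 59.3 cm to the left of lens 2 (overall magnification ≈ -9.8).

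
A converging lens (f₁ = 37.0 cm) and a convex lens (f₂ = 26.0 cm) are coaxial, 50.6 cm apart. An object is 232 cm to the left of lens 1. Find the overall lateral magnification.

Lens 1: 1/d_i1 = 1/(37.0) − 1/(232) = 0.02272, so d_i1 = 44.02 cm; m₁ = −d_i1/d_o1 = -0.1897.
d_o2 = 50.6 − (44.02) = 6.580 cm.
Lens 2: 1/d_i2 = 1/(26.0) − 1/(6.580) = -0.1135, so d_i2 = -8.809 cm; m₂ = −d_i2/d_o2 = +1.339.
m = m₁·m₂ = (-0.1897)(+1.339) = -0.254.

m = -0.254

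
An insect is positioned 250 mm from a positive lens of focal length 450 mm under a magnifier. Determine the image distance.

562 mm

Thin-lens equation: 1/d_i = 1/f − 1/d_o = 1/(450.0) − 1/(250) = 0.002222 − 0.004000 = -0.001778, so d_i = -562 mm.
The image is virtual, upright and enlarged, on the same side as the object.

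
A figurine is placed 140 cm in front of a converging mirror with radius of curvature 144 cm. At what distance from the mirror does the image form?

148 cm

f = R/2 = 144/2 = 72.00 cm.
Mirror equation: 1/q = 1/f − 1/p = 1/(72.00) − 1/(140) = 0.01389 − 0.007143 = 0.006746, so q = 148 cm.
The image is real, inverted and enlarged, in front of the mirror.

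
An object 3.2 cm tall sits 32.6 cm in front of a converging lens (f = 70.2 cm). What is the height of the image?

5.97 cm

1/d_i = 1/f − 1/d_o = 1/(70.20) − 1/(32.6) = -0.01643, so d_i = -60.86 cm.
m = −d_i/d_o = +1.867.
|h_i| = |m|·h_o = 1.867 × 3.2 = 5.97 cm. The image is virtual, upright and enlarged, on the same side as the object.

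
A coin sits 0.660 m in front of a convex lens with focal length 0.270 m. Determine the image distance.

Thin-lens equation: 1/q = 1/f − 1/p = 1/(0.2700) − 1/(0.660) = 3.704 − 1.515 = 2.189, so q = 0.457 m.
The image is real, inverted and reduced, on the far side of the lens.

0.457 m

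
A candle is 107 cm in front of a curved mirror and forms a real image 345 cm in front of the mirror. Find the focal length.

f = 81.7 cm (concave)

Real image ⇒ d_i = +345 cm.
1/f = 1/d_o + 1/d_i = 1/(107) + 1/(345) = 0.01224, so f = 81.7 cm.
Since f is positive, the curved mirror is concave.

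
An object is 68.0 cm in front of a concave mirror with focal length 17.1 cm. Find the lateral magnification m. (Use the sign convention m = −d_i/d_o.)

m = -0.336

1/d_i = 1/f − 1/d_o = 1/(17.10) − 1/(68.0) = 0.04377, so d_i = 22.84 cm.
m = −d_i/d_o = −(22.84)/(68.0) = -0.336.
The image is real, inverted and reduced, in front of the mirror.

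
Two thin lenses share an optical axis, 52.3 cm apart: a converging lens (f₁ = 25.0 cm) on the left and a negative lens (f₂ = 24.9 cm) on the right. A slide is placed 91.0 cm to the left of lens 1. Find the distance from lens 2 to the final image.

10.4 cm

Lens 1: 1/d_i1 = 1/f₁ − 1/d_o1 = 1/(25.0) − 1/(91.0) = 0.02901, so d_i1 = 34.47 cm.
The intermediate image is 34.47 cm to the right of lens 1, which is 52.3 − (34.47) = 17.83 cm to the left of lens 2, so d_o2 = +17.83 cm.
Lens 2 is diverging, so f₂ = −24.9 cm.
Lens 2: 1/d_i2 = 1/f₂ − 1/d_o2 = 1/(-24.9) − 1/(17.83) = -0.09625, so d_i2 = -10.4 cm.
The final image is virtual, 10.4 cm to the left of lens 2 (overall magnification ≈ -0.22).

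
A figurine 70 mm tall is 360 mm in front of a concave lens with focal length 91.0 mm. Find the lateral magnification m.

m = +0.202

For a concave lens, f = -91.0 mm.
1/d_i = 1/f − 1/d_o = 1/(-91.00) − 1/(360) = -0.01377, so d_i = -72.64 mm.
m = −d_i/d_o = −(-72.64)/(360) = +0.202.
The image is virtual, upright and reduced, on the same side as the object.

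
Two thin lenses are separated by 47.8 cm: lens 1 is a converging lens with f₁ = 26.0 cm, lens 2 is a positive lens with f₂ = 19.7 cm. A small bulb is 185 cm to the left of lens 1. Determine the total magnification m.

Lens 1: 1/d_i1 = 1/(26.0) − 1/(185) = 0.03306, so d_i1 = 30.25 cm; m₁ = −d_i1/d_o1 = -0.1635.
d_o2 = 47.8 − (30.25) = 17.55 cm.
Lens 2: 1/d_i2 = 1/(19.7) − 1/(17.55) = -0.006219, so d_i2 = -160.8 cm; m₂ = −d_i2/d_o2 = +9.163.
m = m₁·m₂ = (-0.1635)(+9.163) = -1.50.

m = -1.50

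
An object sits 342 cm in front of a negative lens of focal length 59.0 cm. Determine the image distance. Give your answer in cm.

50.3 cm

For a negative lens, f = -59.0 cm.
Thin-lens equation: 1/s_i = 1/f − 1/s_o = 1/(-59.00) − 1/(342) = -0.01695 − 0.002924 = -0.01987, so s_i = -50.3 cm.
The image is virtual, upright and reduced, on the same side as the object.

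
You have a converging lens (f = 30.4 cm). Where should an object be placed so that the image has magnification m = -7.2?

34.6 cm

m = −d_i/d_o ⇒ d_i = −m·d_o.
1/f = 1/d_o + 1/d_i = 1/d_o − 1/(m·d_o) = (1 − 1/m)/d_o, so d_o = f(1 − 1/m) = (30.40)(1 − 1/(-7.2)) = 34.6 cm.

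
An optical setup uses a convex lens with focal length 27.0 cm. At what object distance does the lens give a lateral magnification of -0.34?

106 cm

m = −d_i/d_o ⇒ d_i = −m·d_o.
1/f = 1/d_o + 1/d_i = 1/d_o − 1/(m·d_o) = (1 − 1/m)/d_o, so d_o = f(1 − 1/m) = (27.00)(1 − 1/(-0.34)) = 106 cm.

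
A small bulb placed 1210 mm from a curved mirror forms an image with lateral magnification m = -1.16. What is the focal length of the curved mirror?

f = 650 mm (concave)

m = −d_i/d_o ⇒ d_i = −m·d_o = −(-1.16)·(1210) = 1404 mm.
1/f = 1/d_o + 1/d_i = 1/(1210) + 1/(1404) = 0.001539, so f = 650 mm.
Since f is positive, the curved mirror is concave.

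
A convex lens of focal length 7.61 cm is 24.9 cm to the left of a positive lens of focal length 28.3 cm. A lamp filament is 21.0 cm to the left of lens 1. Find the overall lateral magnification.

Lens 1: 1/d_i1 = 1/(7.61) − 1/(21.0) = 0.08379, so d_i1 = 11.94 cm; m₁ = −d_i1/d_o1 = -0.5686.
d_o2 = 24.9 − (11.94) = 12.96 cm.
Lens 2: 1/d_i2 = 1/(28.3) − 1/(12.96) = -0.04182, so d_i2 = -23.91 cm; m₂ = −d_i2/d_o2 = +1.845.
m = m₁·m₂ = (-0.5686)(+1.845) = -1.05.

m = -1.05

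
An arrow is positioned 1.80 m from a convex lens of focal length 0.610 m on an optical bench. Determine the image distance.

Lens equation: 1/q = 1/f − 1/p = 1/(0.6100) − 1/(1.80) = 1.639 − 0.5556 = 1.084, so q = 0.923 m.
The image is real, inverted and reduced, on the far side of the lens.

0.923 m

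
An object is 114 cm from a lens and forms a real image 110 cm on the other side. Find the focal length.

f = 56.0 cm (converging)

Real image ⇒ d_i = +110 cm.
1/f = 1/d_o + 1/d_i = 1/(114) + 1/(110) = 0.01786, so f = 56.0 cm.
Since f is positive, the lens is converging.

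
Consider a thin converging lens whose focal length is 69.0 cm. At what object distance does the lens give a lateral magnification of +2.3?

m = −d_i/d_o ⇒ d_i = −m·d_o.
1/f = 1/d_o + 1/d_i = 1/d_o − 1/(m·d_o) = (1 − 1/m)/d_o, so d_o = f(1 − 1/m) = (69.00)(1 − 1/(+2.3)) = 39.0 cm.

39.0 cm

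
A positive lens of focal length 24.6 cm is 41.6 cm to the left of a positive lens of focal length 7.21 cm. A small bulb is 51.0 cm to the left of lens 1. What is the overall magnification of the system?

m = -0.512

Lens 1: 1/d_i1 = 1/(24.6) − 1/(51.0) = 0.02104, so d_i1 = 47.52 cm; m₁ = −d_i1/d_o1 = -0.9318.
d_o2 = 41.6 − (47.52) = -5.920 cm (virtual object).
Lens 2: 1/d_i2 = 1/(7.21) − 1/(-5.920) = 0.3076, so d_i2 = 3.251 cm; m₂ = −d_i2/d_o2 = +0.5491.
m = m₁·m₂ = (-0.9318)(+0.5491) = -0.512.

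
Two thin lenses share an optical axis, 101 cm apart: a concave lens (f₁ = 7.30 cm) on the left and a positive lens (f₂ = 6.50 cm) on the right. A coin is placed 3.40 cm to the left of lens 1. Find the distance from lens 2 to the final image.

6.94 cm

Lens 1 is diverging, so f₁ = −7.30 cm.
Lens 1: 1/d_i1 = 1/f₁ − 1/d_o1 = 1/(-7.30) − 1/(3.40) = -0.4311, so d_i1 = -2.320 cm.
The intermediate image is 2.320 cm to the left of lens 1 (virtual), which is 101 − (-2.320) = 103.3 cm to the left of lens 2, so d_o2 = +103.3 cm.
Lens 2: 1/d_i2 = 1/f₂ − 1/d_o2 = 1/(6.50) − 1/(103.3) = 0.1442, so d_i2 = 6.94 cm.
The final image is real, 6.94 cm to the right of lens 2 (overall magnification ≈ -0.046).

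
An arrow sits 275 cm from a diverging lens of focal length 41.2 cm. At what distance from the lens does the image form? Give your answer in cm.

35.8 cm

For a diverging lens, f = -41.2 cm.
Lens equation: 1/d_i = 1/f − 1/d_o = 1/(-41.20) − 1/(275) = -0.02427 − 0.003636 = -0.02791, so d_i = -35.8 cm.
The image is virtual, upright and reduced, on the same side as the object.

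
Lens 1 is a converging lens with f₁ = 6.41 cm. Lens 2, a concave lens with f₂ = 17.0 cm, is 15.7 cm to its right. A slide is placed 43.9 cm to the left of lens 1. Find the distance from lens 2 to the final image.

5.53 cm

Lens 1: 1/d_i1 = 1/f₁ − 1/d_o1 = 1/(6.41) − 1/(43.9) = 0.1332, so d_i1 = 7.506 cm.
The intermediate image is 7.506 cm to the right of lens 1, which is 15.7 − (7.506) = 8.194 cm to the left of lens 2, so d_o2 = +8.194 cm.
Lens 2 is diverging, so f₂ = −17.0 cm.
Lens 2: 1/d_i2 = 1/f₂ − 1/d_o2 = 1/(-17.0) − 1/(8.194) = -0.1809, so d_i2 = -5.53 cm.
The final image is virtual, 5.53 cm to the left of lens 2 (overall magnification ≈ -0.12).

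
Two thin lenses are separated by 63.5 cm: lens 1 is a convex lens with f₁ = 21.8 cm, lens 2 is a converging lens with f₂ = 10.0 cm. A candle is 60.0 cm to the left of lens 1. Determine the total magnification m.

Lens 1: 1/d_i1 = 1/(21.8) − 1/(60.0) = 0.02920, so d_i1 = 34.24 cm; m₁ = −d_i1/d_o1 = -0.5707.
d_o2 = 63.5 − (34.24) = 29.26 cm.
Lens 2: 1/d_i2 = 1/(10.0) − 1/(29.26) = 0.06582, so d_i2 = 15.19 cm; m₂ = −d_i2/d_o2 = -0.5192.
m = m₁·m₂ = (-0.5707)(-0.5192) = +0.296.

m = +0.296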